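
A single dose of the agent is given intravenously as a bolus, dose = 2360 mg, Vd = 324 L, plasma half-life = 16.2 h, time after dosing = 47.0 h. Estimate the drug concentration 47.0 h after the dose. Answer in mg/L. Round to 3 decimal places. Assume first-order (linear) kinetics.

0.975 mg/L

C₀ = Dose / Vd = 2360 / 324 = 7.284 mg/L
k = ln2 / t½ = 0.693147 / 16.2 = 0.04279 h⁻¹
C = C₀ · e^(−k·t) = 7.284 × e^(−0.04279 × 47.0)
  = 7.284 × 0.1338 = 0.9746 mg/L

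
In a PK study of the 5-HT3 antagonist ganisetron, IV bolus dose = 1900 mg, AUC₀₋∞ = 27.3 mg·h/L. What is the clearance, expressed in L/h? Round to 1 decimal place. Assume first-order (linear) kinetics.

69.6 L/h

CL = Dose / AUC = 1900 / 27.3 = 69.60 L/h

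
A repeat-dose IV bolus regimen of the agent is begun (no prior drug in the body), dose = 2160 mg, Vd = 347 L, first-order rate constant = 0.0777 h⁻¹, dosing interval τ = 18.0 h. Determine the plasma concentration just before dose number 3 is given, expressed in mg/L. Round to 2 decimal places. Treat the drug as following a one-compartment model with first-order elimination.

C₀ per dose = Dose / Vd = 2160 / 347 = 6.225 mg/L
Fraction remaining after one interval: r = e^(−kτ) = e^(−0.07770 × 18.0) = 0.2469
Before dose 3, 2 doses have been given (aged 1τ, 2τ).
C_trough = C₀ × (r + r²) = 6.225 × (0.2469 + 0.06096) = 1.916 mg/L

1.92 mg/L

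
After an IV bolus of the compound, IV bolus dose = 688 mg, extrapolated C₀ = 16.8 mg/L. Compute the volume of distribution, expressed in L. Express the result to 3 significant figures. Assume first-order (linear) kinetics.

41.0 L

Vd = Dose / C₀ = 688.0 / 16.8 = 40.95 L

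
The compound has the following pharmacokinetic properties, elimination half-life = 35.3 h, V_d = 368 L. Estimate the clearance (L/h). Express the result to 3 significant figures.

k = ln2 / t½ = 0.693147 / 35.3 = 0.01964 h⁻¹
CL = k × Vd = 0.01964 × 368 = 7.228 L/h

7.23 L/h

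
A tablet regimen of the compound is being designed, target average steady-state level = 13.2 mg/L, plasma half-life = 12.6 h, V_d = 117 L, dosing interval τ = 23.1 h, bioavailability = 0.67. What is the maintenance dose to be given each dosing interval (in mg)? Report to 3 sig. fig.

k = ln2 / t½ = 0.693147 / 12.6 = 0.05501 h⁻¹
CL = k × Vd = 0.05501 × 117 = 6.436 L/h
At steady state, F × (Dose/τ) = Css × CL.
Dose = Css × CL × τ / F = 13.2 × 6.436 × 23.1 / 0.67 = 2929 mg

2930 mg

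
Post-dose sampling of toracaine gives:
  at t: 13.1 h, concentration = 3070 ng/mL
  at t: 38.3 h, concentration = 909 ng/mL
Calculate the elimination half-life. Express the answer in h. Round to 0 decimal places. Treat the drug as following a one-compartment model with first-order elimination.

k = ln(C₁/C₂) / (t₂ − t₁) = ln(3070/909) / (38.3 − 13.1)
  = 1.217 / 25.20 = 0.04829 h⁻¹
t½ = ln2 / k = 0.693147 / 0.04829 = 14.35 h

14 h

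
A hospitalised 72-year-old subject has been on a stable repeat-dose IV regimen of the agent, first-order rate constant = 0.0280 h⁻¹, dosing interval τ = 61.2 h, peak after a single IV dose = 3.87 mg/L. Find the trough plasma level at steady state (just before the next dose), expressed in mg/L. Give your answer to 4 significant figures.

0.8508 mg/L

e^(−kτ) = e^(−0.02800 × 61.2) = 0.1802
Accumulation ratio R = 1 / (1 − e^(−kτ)) = 1 / (1 − 0.1802) = 1.220
Steady-state trough = C₀ × R × e^(−kτ) = 3.87 × 1.220 × 0.1802 = 0.8508 mg/L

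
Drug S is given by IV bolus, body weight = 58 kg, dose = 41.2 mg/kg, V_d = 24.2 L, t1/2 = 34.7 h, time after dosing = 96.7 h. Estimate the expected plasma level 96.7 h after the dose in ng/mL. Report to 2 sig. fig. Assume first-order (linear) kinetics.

Total dose = 41.2 × 58 = 2390 mg
C₀ = Dose / Vd = 2390 / 24.2 = 98.76 mg/L
k = ln2 / t½ = 0.693147 / 34.7 = 0.01998 h⁻¹
C = C₀ · e^(−k·t) = 98.76 × e^(−0.01998 × 96.7)
  = 98.76 × 0.1448 = 14.30 mg/L
Convert: 14.30 mg/L × 1000 = 14300 ng/mL

14000 ng/mL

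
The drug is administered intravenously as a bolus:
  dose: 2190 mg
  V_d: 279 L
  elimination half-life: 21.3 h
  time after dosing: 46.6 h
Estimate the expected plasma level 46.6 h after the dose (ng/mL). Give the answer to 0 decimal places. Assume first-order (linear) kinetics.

1723 ng/mL

C₀ = Dose / Vd = 2190 / 279 = 7.849 mg/L
k = ln2 / t½ = 0.693147 / 21.3 = 0.03254 h⁻¹
C = C₀ · e^(−k·t) = 7.849 × e^(−0.03254 × 46.6)
  = 7.849 × 0.2195 = 1.723 mg/L
Convert: 1.723 mg/L × 1000 = 1723 ng/mL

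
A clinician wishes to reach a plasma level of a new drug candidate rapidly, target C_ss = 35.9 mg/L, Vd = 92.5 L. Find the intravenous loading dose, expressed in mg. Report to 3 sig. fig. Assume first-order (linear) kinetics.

3320 mg

LD = Css × Vd = 35.9 × 92.5 = 3321 mg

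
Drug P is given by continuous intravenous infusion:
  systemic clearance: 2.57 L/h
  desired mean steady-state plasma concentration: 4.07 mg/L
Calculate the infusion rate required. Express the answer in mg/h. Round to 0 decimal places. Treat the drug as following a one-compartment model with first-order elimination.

10 mg/h

At steady state, infusion rate R₀ = Css × CL = 4.07 × 2.570 = 10.46 mg/h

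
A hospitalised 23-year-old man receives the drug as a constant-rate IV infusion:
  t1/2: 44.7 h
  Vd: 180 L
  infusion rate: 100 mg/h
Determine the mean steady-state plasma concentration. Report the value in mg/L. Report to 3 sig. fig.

35.8 mg/L

k = ln2 / t½ = 0.693147 / 44.7 = 0.01551 h⁻¹
CL = k × Vd = 0.01551 × 180 = 2.792 L/h
At steady state Css = R₀ / CL = 100 / 2.792 = 35.82 mg/L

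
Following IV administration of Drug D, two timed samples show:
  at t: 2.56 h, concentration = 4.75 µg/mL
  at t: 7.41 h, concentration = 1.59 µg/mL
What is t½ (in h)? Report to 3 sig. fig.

k = ln(C₁/C₂) / (t₂ − t₁) = ln(4.75/1.59) / (7.41 − 2.56)
  = 1.094 / 4.850 = 0.2256 h⁻¹
t½ = ln2 / k = 0.693147 / 0.2256 = 3.072 h

3.07 h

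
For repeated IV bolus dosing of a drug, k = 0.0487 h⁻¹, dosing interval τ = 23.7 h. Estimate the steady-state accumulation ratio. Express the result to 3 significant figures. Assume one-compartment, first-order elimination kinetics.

1.46

e^(−kτ) = e^(−0.04870 × 23.7) = 0.3153
Accumulation ratio R = 1 / (1 − e^(−kτ)) = 1 / (1 − 0.3153) = 1.460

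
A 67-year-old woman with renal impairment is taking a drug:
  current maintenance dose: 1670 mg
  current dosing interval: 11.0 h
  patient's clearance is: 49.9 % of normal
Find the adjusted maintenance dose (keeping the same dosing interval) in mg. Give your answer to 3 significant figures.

To keep the same average steady-state level, dosing rate must scale with clearance.
CL ratio = 49.9 / 100 = 0.4990
New dose (same interval) = 1670 × 0.4990 = 833.3 mg

833 mg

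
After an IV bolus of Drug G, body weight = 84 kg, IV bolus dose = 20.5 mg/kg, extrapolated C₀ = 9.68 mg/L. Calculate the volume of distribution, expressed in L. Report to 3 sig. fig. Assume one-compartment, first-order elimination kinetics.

Dose = 20.5 × 84 = 1722 mg
Vd = Dose / C₀ = 1722 / 9.68 = 177.9 L

178 L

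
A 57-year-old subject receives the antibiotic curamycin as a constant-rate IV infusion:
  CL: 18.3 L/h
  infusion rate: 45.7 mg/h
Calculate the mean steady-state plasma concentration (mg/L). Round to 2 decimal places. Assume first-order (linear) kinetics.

2.50 mg/L

At steady state Css = R₀ / CL = 45.7 / 18.30 = 2.497 mg/L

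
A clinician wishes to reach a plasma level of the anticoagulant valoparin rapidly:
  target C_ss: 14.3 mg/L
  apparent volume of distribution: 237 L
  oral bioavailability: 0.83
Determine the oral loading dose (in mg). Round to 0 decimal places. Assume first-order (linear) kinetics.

4083 mg

LD = Css × Vd / F = 14.3 × 237 / 0.83 = 4083 mg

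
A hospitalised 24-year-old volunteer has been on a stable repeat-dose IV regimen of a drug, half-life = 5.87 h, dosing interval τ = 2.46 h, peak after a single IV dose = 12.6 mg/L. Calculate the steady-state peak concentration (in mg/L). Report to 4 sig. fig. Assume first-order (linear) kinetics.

k = ln2 / t½ = 0.693147 / 5.87 = 0.1181 h⁻¹
e^(−kτ) = e^(−0.1181 × 2.46) = 0.7479
Accumulation ratio R = 1 / (1 − e^(−kτ)) = 1 / (1 − 0.7479) = 3.967
Steady-state peak = C₀ × R = 12.6 × 3.967 = 49.98 mg/L

49.98 mg/L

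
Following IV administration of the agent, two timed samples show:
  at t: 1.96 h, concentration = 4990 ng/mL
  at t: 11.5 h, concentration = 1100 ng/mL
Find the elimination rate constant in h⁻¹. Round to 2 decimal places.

0.16 h⁻¹

k = ln(C₁/C₂) / (t₂ − t₁) = ln(4990/1100) / (11.5 − 1.96)
  = 1.512 / 9.540 = 0.1585 h⁻¹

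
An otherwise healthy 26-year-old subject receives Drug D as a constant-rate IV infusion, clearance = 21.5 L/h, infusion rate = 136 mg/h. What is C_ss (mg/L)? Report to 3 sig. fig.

6.33 mg/L

At steady state Css = R₀ / CL = 136 / 21.50 = 6.326 mg/L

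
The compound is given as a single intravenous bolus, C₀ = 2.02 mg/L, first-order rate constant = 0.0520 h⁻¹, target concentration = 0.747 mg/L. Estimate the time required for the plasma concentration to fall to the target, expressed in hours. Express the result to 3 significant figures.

19.1 h

t = ln(C₀ / C) / k = ln(2.020 / 0.747) / 0.05200
  = ln(2.704) / 0.05200 = 0.9947 / 0.05200 = 19.13 h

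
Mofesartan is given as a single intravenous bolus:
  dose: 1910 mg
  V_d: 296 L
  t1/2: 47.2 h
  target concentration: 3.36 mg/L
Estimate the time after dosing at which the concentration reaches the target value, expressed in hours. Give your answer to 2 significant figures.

44 h

C₀ = Dose / Vd = 1910 / 296 = 6.453 mg/L
k = ln2 / t½ = 0.693147 / 47.2 = 0.01469 h⁻¹
t = ln(C₀ / C) / k = ln(6.453 / 3.36) / 0.01469
  = ln(1.921) / 0.01469 = 0.6528 / 0.01469 = 44.44 h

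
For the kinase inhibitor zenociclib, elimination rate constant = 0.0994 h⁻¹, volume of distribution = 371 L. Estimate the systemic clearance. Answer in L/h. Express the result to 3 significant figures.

CL = k × Vd = 0.0994 × 371 = 36.88 L/h

36.9 L/h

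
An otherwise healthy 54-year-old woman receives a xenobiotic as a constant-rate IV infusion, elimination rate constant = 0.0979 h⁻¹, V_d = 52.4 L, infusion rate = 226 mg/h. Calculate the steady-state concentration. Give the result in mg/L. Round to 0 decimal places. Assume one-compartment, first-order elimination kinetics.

CL = k × Vd = 0.09790 × 52.4 = 5.130 L/h
At steady state Css = R₀ / CL = 226 / 5.130 = 44.05 mg/L

44 mg/L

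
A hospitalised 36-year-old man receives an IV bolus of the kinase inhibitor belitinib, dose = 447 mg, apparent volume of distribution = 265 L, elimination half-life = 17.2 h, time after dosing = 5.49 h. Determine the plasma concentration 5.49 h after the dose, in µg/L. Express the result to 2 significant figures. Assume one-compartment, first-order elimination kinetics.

1400 µg/L

C₀ = Dose / Vd = 447.0 / 265 = 1.687 mg/L
k = ln2 / t½ = 0.693147 / 17.2 = 0.04030 h⁻¹
C = C₀ · e^(−k·t) = 1.687 × e^(−0.04030 × 5.49)
  = 1.687 × 0.8015 = 1.352 mg/L
Convert: 1.352 mg/L × 1000 = 1352 µg/L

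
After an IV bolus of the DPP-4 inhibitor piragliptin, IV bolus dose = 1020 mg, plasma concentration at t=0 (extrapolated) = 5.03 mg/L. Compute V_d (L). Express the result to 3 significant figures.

Vd = Dose / C₀ = 1020 / 5.03 = 202.8 L

203 L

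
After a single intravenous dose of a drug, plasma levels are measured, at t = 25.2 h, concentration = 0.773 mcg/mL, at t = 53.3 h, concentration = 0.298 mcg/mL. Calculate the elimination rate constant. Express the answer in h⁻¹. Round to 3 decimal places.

0.034 h⁻¹

k = ln(C₁/C₂) / (t₂ − t₁) = ln(0.773/0.298) / (53.3 − 25.2)
  = 0.9532 / 28.10 = 0.03392 h⁻¹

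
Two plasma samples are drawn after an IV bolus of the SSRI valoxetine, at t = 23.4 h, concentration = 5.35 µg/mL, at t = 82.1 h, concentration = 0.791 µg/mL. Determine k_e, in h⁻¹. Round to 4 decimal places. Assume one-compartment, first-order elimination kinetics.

0.0326 h⁻¹

k = ln(C₁/C₂) / (t₂ − t₁) = ln(5.35/0.791) / (82.1 − 23.4)
  = 1.912 / 58.70 = 0.03257 h⁻¹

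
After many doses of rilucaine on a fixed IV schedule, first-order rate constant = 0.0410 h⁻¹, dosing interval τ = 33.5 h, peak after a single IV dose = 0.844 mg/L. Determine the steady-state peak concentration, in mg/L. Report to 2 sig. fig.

1.1 mg/L

e^(−kτ) = e^(−0.04100 × 33.5) = 0.2532
Accumulation ratio R = 1 / (1 − e^(−kτ)) = 1 / (1 − 0.2532) = 1.339
Steady-state peak = C₀ × R = 0.844 × 1.339 = 1.130 mg/L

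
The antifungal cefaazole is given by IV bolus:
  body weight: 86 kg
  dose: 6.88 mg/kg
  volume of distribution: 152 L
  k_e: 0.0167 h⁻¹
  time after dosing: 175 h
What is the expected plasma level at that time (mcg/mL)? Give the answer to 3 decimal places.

0.209 mcg/mL

Total dose = 6.88 × 86 = 591.7 mg
C₀ = Dose / Vd = 591.7 / 152 = 3.893 mg/L
C = C₀ · e^(−k·t) = 3.893 × e^(−0.01670 × 175)
  = 3.893 × 0.05380 = 0.2094 mg/L
(0.2094 mg/L = 0.2094 mcg/mL)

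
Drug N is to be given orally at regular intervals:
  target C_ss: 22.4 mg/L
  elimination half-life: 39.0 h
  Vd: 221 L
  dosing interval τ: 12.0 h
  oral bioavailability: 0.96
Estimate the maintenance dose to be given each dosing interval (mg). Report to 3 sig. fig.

1100 mg

k = ln2 / t½ = 0.693147 / 39.0 = 0.01777 h⁻¹
CL = k × Vd = 0.01777 × 221 = 3.927 L/h
At steady state, F × (Dose/τ) = Css × CL.
Dose = Css × CL × τ / F = 22.4 × 3.927 × 12.0 / 0.96 = 1100 mg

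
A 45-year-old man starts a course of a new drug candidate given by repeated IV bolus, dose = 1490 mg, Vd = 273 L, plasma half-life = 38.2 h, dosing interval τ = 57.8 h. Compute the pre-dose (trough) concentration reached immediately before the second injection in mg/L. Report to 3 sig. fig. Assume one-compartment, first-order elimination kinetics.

C₀ per dose = Dose / Vd = 1490 / 273 = 5.458 mg/L
k = ln2 / t½ = 0.693147 / 38.2 = 0.01815 h⁻¹
Fraction remaining after one interval: r = e^(−kτ) = e^(−0.01815 × 57.8) = 0.3503
Before dose 2, 1 dose has been given (aged 1τ).
C_trough = C₀ × r = 5.458 × 0.3503 = 1.912 mg/L

1.91 mg/L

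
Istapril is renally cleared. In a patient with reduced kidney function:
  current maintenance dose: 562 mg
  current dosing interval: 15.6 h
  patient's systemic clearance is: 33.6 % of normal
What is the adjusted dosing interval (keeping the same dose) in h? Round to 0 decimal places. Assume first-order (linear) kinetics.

To keep the same average steady-state level, dosing rate must scale with clearance.
CL ratio = 33.6 / 100 = 0.3360
New interval (same dose) = 15.6 / 0.3360 = 46.43 h

46 h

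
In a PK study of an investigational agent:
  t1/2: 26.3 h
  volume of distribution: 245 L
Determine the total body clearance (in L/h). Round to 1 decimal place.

6.5 L/h

k = ln2 / t½ = 0.693147 / 26.3 = 0.02636 h⁻¹
CL = k × Vd = 0.02636 × 245 = 6.458 L/h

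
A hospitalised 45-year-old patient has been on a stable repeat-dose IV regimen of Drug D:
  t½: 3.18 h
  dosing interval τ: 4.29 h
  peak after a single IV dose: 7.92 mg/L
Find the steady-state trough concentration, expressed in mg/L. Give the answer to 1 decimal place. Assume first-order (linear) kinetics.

5.1 mg/L

k = ln2 / t½ = 0.693147 / 3.18 = 0.2180 h⁻¹
e^(−kτ) = e^(−0.2180 × 4.29) = 0.3925
Accumulation ratio R = 1 / (1 − e^(−kτ)) = 1 / (1 − 0.3925) = 1.646
Steady-state trough = C₀ × R × e^(−kτ) = 7.92 × 1.646 × 0.3925 = 5.117 mg/L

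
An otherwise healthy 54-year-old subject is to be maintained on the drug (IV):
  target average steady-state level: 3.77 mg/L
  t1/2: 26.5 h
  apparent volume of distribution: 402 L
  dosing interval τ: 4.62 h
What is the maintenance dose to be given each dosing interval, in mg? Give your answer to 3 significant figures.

k = ln2 / t½ = 0.693147 / 26.5 = 0.02616 h⁻¹
CL = k × Vd = 0.02616 × 402 = 10.52 L/h
At steady state, Dose/τ = Css × CL.
Dose = Css × CL × τ = 3.77 × 10.52 × 4.62 = 183.2 mg

183 mg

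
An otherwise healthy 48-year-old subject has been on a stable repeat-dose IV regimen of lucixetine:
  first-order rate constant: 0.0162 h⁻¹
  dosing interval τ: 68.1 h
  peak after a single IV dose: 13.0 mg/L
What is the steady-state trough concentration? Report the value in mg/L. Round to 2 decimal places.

e^(−kτ) = e^(−0.01620 × 68.1) = 0.3318
Accumulation ratio R = 1 / (1 − e^(−kτ)) = 1 / (1 − 0.3318) = 1.497
Steady-state trough = C₀ × R × e^(−kτ) = 13.0 × 1.497 × 0.3318 = 6.457 mg/L

6.46 mg/L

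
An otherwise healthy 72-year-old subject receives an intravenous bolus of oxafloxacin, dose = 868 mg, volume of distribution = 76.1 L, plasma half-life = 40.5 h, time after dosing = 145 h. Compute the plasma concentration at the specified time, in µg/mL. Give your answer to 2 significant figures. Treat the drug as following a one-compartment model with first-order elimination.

C₀ = Dose / Vd = 868.0 / 76.1 = 11.41 mg/L
k = ln2 / t½ = 0.693147 / 40.5 = 0.01711 h⁻¹
C = C₀ · e^(−k·t) = 11.41 × e^(−0.01711 × 145)
  = 11.41 × 0.08366 = 0.9546 mg/L
(0.9546 mg/L = 0.9546 µg/mL)

0.95 µg/mL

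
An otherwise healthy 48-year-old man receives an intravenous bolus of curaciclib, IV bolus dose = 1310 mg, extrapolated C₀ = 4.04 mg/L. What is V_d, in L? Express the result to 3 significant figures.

Vd = Dose / C₀ = 1310 / 4.04 = 324.3 L

324 L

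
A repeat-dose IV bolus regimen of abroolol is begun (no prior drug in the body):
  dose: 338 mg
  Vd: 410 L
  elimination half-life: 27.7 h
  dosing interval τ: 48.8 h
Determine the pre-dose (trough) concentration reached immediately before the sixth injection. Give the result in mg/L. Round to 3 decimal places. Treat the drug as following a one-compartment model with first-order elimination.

C₀ per dose = Dose / Vd = 338 / 410 = 0.8244 mg/L
k = ln2 / t½ = 0.693147 / 27.7 = 0.02502 h⁻¹
Fraction remaining after one interval: r = e^(−kτ) = e^(−0.02502 × 48.8) = 0.2949
Before dose 6, 5 doses have been given (aged 1τ, 2τ, 3τ, 4τ, 5τ).
C_trough = C₀ × (r + r² + … + r^5) = C₀ × r(1−r^5)/(1−r)
        = 0.8244 × 0.2949 × (1 − 0.002230) / (1 − 0.2949) = 0.3440 mg/L

0.344 mg/L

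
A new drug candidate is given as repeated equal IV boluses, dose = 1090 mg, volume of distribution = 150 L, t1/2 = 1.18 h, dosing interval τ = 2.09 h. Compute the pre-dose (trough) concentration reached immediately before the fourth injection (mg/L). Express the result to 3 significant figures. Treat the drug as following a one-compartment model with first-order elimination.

C₀ per dose = Dose / Vd = 1090 / 150 = 7.267 mg/L
k = ln2 / t½ = 0.693147 / 1.18 = 0.5874 h⁻¹
Fraction remaining after one interval: r = e^(−kτ) = e^(−0.5874 × 2.09) = 0.2930
Before dose 4, 3 doses have been given (aged 1τ, 2τ, 3τ).
C_trough = C₀ × (r + r² + … + r^3) = C₀ × r(1−r^3)/(1−r)
        = 7.267 × 0.2930 × (1 − 0.02515) / (1 − 0.2930) = 2.936 mg/L

2.94 mg/L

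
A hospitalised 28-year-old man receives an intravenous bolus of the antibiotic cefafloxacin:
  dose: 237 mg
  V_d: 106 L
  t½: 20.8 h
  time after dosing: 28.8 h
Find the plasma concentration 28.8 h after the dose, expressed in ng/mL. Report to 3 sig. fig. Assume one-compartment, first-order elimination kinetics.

856 ng/mL

C₀ = Dose / Vd = 237.0 / 106 = 2.236 mg/L
k = ln2 / t½ = 0.693147 / 20.8 = 0.03332 h⁻¹
C = C₀ · e^(−k·t) = 2.236 × e^(−0.03332 × 28.8)
  = 2.236 × 0.3830 = 0.8564 mg/L
Convert: 0.8564 mg/L × 1000 = 856.4 ng/mL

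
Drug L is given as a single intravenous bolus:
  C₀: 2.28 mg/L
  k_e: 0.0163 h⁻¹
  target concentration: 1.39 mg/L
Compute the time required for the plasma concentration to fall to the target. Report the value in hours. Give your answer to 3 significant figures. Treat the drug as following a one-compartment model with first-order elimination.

30.4 h

t = ln(C₀ / C) / k = ln(2.280 / 1.39) / 0.01630
  = ln(1.640) / 0.01630 = 0.4947 / 0.01630 = 30.35 h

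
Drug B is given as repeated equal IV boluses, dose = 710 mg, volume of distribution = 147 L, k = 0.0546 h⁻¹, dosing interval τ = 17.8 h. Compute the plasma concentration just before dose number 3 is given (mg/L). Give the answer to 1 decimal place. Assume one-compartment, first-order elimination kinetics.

2.5 mg/L

C₀ per dose = Dose / Vd = 710 / 147 = 4.830 mg/L
Fraction remaining after one interval: r = e^(−kτ) = e^(−0.05460 × 17.8) = 0.3784
Before dose 3, 2 doses have been given (aged 1τ, 2τ).
C_trough = C₀ × (r + r²) = 4.830 × (0.3784 + 0.1432) = 2.519 mg/L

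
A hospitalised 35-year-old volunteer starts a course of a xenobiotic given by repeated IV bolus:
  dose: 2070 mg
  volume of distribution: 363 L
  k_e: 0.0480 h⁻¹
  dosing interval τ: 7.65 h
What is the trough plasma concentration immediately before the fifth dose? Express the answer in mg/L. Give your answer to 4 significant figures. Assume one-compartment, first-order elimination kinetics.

C₀ per dose = Dose / Vd = 2070 / 363 = 5.702 mg/L
Fraction remaining after one interval: r = e^(−kτ) = e^(−0.04800 × 7.65) = 0.6927
Before dose 5, 4 doses have been given (aged 1τ, 2τ, 3τ, 4τ).
C_trough = C₀ × (r + r² + … + r^4) = C₀ × r(1−r^4)/(1−r)
        = 5.702 × 0.6927 × (1 − 0.2302) / (1 − 0.6927) = 9.894 mg/L

9.894 mg/L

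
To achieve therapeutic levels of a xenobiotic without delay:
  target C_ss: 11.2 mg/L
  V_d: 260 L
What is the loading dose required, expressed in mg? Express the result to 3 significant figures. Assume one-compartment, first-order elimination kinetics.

LD = Css × Vd = 11.2 × 260 = 2912 mg

2910 mg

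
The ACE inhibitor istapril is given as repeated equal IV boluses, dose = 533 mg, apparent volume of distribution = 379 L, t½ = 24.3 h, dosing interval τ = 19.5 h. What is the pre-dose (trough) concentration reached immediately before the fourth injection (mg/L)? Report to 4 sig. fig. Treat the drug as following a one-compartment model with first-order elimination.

1.534 mg/L

C₀ per dose = Dose / Vd = 533 / 379 = 1.406 mg/L
k = ln2 / t½ = 0.693147 / 24.3 = 0.02852 h⁻¹
Fraction remaining after one interval: r = e^(−kτ) = e^(−0.02852 × 19.5) = 0.5734
Before dose 4, 3 doses have been given (aged 1τ, 2τ, 3τ).
C_trough = C₀ × (r + r² + … + r^3) = C₀ × r(1−r^3)/(1−r)
        = 1.406 × 0.5734 × (1 − 0.1885) / (1 − 0.5734) = 1.534 mg/L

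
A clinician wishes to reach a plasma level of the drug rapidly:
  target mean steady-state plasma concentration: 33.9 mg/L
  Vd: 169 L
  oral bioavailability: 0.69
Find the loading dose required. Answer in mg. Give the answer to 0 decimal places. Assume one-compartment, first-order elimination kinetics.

8303 mg

LD = Css × Vd / F = 33.9 × 169 / 0.69 = 8303 mg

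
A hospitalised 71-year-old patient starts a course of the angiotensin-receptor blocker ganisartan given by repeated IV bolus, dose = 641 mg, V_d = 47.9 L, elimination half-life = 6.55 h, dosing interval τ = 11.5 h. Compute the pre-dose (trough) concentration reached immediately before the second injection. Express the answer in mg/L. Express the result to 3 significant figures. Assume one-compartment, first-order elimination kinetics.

C₀ per dose = Dose / Vd = 641 / 47.9 = 13.38 mg/L
k = ln2 / t½ = 0.693147 / 6.55 = 0.1058 h⁻¹
Fraction remaining after one interval: r = e^(−kτ) = e^(−0.1058 × 11.5) = 0.2962
Before dose 2, 1 dose has been given (aged 1τ).
C_trough = C₀ × r = 13.38 × 0.2962 = 3.963 mg/L

3.96 mg/L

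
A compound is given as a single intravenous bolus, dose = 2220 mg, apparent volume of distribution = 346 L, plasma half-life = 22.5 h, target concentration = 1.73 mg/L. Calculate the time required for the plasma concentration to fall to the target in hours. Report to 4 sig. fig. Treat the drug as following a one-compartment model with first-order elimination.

C₀ = Dose / Vd = 2220 / 346 = 6.416 mg/L
k = ln2 / t½ = 0.693147 / 22.5 = 0.03081 h⁻¹
t = ln(C₀ / C) / k = ln(6.416 / 1.73) / 0.03081
  = ln(3.709) / 0.03081 = 1.311 / 0.03081 = 42.55 h

42.55 h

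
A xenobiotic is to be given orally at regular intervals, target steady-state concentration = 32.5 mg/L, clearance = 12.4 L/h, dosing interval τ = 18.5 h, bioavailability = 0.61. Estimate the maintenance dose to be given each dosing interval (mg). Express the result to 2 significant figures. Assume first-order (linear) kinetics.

12000 mg

At steady state, F × (Dose/τ) = Css × CL.
Dose = Css × CL × τ / F = 32.5 × 12.40 × 18.5 / 0.61 = 12220 mg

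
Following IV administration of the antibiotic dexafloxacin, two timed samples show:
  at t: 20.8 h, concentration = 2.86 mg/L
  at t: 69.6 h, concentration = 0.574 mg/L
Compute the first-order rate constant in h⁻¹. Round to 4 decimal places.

k = ln(C₁/C₂) / (t₂ − t₁) = ln(2.86/0.574) / (69.6 − 20.8)
  = 1.606 / 48.80 = 0.03291 h⁻¹

0.0329 h⁻¹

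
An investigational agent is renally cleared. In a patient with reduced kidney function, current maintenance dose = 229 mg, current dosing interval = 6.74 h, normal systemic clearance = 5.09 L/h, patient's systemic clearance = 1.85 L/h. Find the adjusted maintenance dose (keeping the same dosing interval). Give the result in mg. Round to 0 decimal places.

To keep the same average steady-state level, dosing rate must scale with clearance.
CL ratio = 1.85 / 5.09 = 0.3635
New dose (same interval) = 229 × 0.3635 = 83.24 mg

83 mg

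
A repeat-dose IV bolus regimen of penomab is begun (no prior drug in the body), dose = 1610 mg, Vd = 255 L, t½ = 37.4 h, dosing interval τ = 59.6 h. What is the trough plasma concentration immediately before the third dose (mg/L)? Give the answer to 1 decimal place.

2.8 mg/L

C₀ per dose = Dose / Vd = 1610 / 255 = 6.314 mg/L
k = ln2 / t½ = 0.693147 / 37.4 = 0.01853 h⁻¹
Fraction remaining after one interval: r = e^(−kτ) = e^(−0.01853 × 59.6) = 0.3314
Before dose 3, 2 doses have been given (aged 1τ, 2τ).
C_trough = C₀ × (r + r²) = 6.314 × (0.3314 + 0.1098) = 2.786 mg/L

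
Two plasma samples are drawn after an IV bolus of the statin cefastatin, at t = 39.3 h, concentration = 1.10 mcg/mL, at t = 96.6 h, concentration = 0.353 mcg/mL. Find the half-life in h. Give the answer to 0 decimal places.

k = ln(C₁/C₂) / (t₂ − t₁) = ln(1.10/0.353) / (96.6 − 39.3)
  = 1.137 / 57.30 = 0.01984 h⁻¹
t½ = ln2 / k = 0.693147 / 0.01984 = 34.94 h

35 h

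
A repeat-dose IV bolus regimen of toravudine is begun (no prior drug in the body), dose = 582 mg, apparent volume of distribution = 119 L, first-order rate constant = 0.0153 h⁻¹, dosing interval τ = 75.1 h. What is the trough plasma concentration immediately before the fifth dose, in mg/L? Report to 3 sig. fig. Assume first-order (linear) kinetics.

2.25 mg/L

C₀ per dose = Dose / Vd = 582 / 119 = 4.891 mg/L
Fraction remaining after one interval: r = e^(−kτ) = e^(−0.01530 × 75.1) = 0.3169
Before dose 5, 4 doses have been given (aged 1τ, 2τ, 3τ, 4τ).
C_trough = C₀ × (r + r² + … + r^4) = C₀ × r(1−r^4)/(1−r)
        = 4.891 × 0.3169 × (1 − 0.01009) / (1 − 0.3169) = 2.246 mg/L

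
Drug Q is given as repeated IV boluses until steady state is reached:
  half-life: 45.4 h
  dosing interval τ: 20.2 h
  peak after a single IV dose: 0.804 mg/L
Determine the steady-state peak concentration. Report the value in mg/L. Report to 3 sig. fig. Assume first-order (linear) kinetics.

k = ln2 / t½ = 0.693147 / 45.4 = 0.01527 h⁻¹
e^(−kτ) = e^(−0.01527 × 20.2) = 0.7346
Accumulation ratio R = 1 / (1 − e^(−kτ)) = 1 / (1 − 0.7346) = 3.768
Steady-state peak = C₀ × R = 0.804 × 3.768 = 3.029 mg/L

3.03 mg/L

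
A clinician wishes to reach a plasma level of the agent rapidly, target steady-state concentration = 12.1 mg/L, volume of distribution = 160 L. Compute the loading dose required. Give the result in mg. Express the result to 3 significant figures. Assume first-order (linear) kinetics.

LD = Css × Vd = 12.1 × 160 = 1936 mg

1940 mg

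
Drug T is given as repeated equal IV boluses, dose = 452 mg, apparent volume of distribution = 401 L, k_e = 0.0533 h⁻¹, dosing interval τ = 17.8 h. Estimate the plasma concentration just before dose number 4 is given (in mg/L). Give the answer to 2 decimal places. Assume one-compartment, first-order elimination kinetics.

0.67 mg/L

C₀ per dose = Dose / Vd = 452 / 401 = 1.127 mg/L
Fraction remaining after one interval: r = e^(−kτ) = e^(−0.05330 × 17.8) = 0.3872
Before dose 4, 3 doses have been given (aged 1τ, 2τ, 3τ).
C_trough = C₀ × (r + r² + … + r^3) = C₀ × r(1−r^3)/(1−r)
        = 1.127 × 0.3872 × (1 − 0.05805) / (1 − 0.3872) = 0.6708 mg/L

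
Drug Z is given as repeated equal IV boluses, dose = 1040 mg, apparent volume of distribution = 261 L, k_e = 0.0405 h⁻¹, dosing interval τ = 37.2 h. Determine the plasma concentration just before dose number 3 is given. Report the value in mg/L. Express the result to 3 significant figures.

C₀ per dose = Dose / Vd = 1040 / 261 = 3.985 mg/L
Fraction remaining after one interval: r = e^(−kτ) = e^(−0.04050 × 37.2) = 0.2217
Before dose 3, 2 doses have been given (aged 1τ, 2τ).
C_trough = C₀ × (r + r²) = 3.985 × (0.2217 + 0.04915) = 1.079 mg/L

1.08 mg/L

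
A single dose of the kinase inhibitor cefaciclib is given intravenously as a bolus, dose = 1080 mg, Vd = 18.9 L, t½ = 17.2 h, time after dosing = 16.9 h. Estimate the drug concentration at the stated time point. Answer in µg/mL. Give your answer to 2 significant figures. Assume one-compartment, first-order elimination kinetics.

29 µg/mL

C₀ = Dose / Vd = 1080 / 18.9 = 57.14 mg/L
k = ln2 / t½ = 0.693147 / 17.2 = 0.04030 h⁻¹
C = C₀ · e^(−k·t) = 57.14 × e^(−0.04030 × 16.9)
  = 57.14 × 0.5061 = 28.92 mg/L
(28.92 mg/L = 28.92 µg/mL)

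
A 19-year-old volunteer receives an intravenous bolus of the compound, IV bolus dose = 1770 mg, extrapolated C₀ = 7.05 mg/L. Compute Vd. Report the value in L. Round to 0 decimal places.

251 L

Vd = Dose / C₀ = 1770 / 7.05 = 251.1 L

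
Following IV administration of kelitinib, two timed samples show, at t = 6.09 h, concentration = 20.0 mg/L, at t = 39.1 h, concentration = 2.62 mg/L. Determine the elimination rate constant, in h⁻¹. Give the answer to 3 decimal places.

k = ln(C₁/C₂) / (t₂ − t₁) = ln(20.0/2.62) / (39.1 − 6.09)
  = 2.033 / 33.01 = 0.06159 h⁻¹

0.062 h⁻¹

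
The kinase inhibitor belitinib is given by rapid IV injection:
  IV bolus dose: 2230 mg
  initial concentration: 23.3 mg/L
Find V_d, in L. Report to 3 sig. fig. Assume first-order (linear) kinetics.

95.7 L

Vd = Dose / C₀ = 2230 / 23.3 = 95.71 L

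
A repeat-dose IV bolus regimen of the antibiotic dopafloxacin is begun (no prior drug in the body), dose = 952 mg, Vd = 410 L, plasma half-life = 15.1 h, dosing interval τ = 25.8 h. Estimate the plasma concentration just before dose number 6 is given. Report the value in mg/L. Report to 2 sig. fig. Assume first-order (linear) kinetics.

C₀ per dose = Dose / Vd = 952 / 410 = 2.322 mg/L
k = ln2 / t½ = 0.693147 / 15.1 = 0.04590 h⁻¹
Fraction remaining after one interval: r = e^(−kτ) = e^(−0.04590 × 25.8) = 0.3060
Before dose 6, 5 doses have been given (aged 1τ, 2τ, 3τ, 4τ, 5τ).
C_trough = C₀ × (r + r² + … + r^5) = C₀ × r(1−r^5)/(1−r)
        = 2.322 × 0.3060 × (1 − 0.002683) / (1 − 0.3060) = 1.021 mg/L

1.0 mg/L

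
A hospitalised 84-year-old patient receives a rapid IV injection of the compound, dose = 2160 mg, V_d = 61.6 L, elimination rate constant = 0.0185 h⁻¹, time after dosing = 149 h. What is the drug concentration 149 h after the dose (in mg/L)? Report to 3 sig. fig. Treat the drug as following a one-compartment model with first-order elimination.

2.23 mg/L

C₀ = Dose / Vd = 2160 / 61.6 = 35.06 mg/L
C = C₀ · e^(−k·t) = 35.06 × e^(−0.01850 × 149)
  = 35.06 × 0.06351 = 2.227 mg/L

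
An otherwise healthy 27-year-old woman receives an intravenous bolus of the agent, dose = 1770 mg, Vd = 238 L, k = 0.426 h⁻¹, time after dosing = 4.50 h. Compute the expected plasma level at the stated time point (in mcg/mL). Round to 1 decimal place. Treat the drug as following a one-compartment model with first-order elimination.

C₀ = Dose / Vd = 1770 / 238 = 7.437 mg/L
C = C₀ · e^(−k·t) = 7.437 × e^(−0.4260 × 4.50)
  = 7.437 × 0.1470 = 1.093 mg/L
(1.093 mg/L = 1.093 mcg/mL)

1.1 mcg/mL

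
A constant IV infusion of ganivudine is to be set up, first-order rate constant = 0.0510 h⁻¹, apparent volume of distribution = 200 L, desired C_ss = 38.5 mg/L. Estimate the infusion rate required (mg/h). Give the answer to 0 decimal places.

393 mg/h

CL = k × Vd = 0.05100 × 200 = 10.20 L/h
At steady state, infusion rate R₀ = Css × CL = 38.5 × 10.20 = 392.7 mg/h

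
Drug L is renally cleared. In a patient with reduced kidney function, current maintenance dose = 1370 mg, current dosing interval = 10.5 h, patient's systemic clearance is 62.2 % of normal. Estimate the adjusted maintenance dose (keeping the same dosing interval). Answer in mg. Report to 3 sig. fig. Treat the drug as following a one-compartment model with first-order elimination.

To keep the same average steady-state level, dosing rate must scale with clearance.
CL ratio = 62.2 / 100 = 0.6220
New dose (same interval) = 1370 × 0.6220 = 852.1 mg

852 mg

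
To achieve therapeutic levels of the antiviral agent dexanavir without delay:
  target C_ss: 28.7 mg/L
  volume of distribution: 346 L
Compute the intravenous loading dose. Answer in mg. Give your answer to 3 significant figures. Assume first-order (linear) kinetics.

LD = Css × Vd = 28.7 × 346 = 9930 mg

9930 mg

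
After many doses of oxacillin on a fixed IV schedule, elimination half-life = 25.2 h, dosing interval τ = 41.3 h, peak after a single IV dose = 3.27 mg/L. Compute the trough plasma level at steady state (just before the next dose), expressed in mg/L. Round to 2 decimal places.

1.55 mg/L

k = ln2 / t½ = 0.693147 / 25.2 = 0.02751 h⁻¹
e^(−kτ) = e^(−0.02751 × 41.3) = 0.3210
Accumulation ratio R = 1 / (1 − e^(−kτ)) = 1 / (1 − 0.3210) = 1.473
Steady-state trough = C₀ × R × e^(−kτ) = 3.27 × 1.473 × 0.3210 = 1.546 mg/L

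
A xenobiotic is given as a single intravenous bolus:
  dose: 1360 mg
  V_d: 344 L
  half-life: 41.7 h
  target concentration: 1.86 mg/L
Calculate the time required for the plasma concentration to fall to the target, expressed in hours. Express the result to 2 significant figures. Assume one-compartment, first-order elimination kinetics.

C₀ = Dose / Vd = 1360 / 344 = 3.953 mg/L
k = ln2 / t½ = 0.693147 / 41.7 = 0.01662 h⁻¹
t = ln(C₀ / C) / k = ln(3.953 / 1.86) / 0.01662
  = ln(2.125) / 0.01662 = 0.7538 / 0.01662 = 45.35 h

45 h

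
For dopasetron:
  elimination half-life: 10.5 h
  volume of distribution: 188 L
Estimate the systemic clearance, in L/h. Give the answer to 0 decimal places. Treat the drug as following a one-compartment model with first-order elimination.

12 L/h

k = ln2 / t½ = 0.693147 / 10.5 = 0.06601 h⁻¹
CL = k × Vd = 0.06601 × 188 = 12.41 L/h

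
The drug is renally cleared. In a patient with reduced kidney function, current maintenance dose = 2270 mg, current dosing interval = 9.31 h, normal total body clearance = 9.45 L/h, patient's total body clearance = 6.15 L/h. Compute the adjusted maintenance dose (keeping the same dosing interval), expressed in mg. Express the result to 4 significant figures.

To keep the same average steady-state level, dosing rate must scale with clearance.
CL ratio = 6.15 / 9.45 = 0.6508
New dose (same interval) = 2270 × 0.6508 = 1477 mg

1477 mg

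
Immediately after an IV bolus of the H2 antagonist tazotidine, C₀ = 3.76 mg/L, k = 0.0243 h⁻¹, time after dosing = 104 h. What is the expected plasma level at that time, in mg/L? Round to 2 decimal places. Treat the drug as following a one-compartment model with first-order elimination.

0.30 mg/L

C = C₀ · e^(−k·t) = 3.760 × e^(−0.02430 × 104)
  = 3.760 × 0.07988 = 0.3003 mg/L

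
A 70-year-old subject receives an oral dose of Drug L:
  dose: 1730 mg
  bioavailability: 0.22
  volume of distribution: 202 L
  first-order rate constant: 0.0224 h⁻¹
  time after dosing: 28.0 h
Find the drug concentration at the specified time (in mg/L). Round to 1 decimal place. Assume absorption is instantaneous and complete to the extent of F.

Amount reaching circulation = F × Dose = 0.22 × 1730 = 380.6 mg
C₀ = F·Dose / Vd = 380.6 / 202 = 1.884 mg/L
C = C₀ · e^(−k·t) = 1.884 × e^(−0.02240 × 28.0)
  = 1.884 × 0.5341 = 1.006 mg/L

1.0 mg/L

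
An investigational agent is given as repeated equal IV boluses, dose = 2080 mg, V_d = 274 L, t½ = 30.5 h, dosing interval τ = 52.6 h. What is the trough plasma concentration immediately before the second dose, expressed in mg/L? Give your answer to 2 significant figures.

2.3 mg/L

C₀ per dose = Dose / Vd = 2080 / 274 = 7.591 mg/L
k = ln2 / t½ = 0.693147 / 30.5 = 0.02273 h⁻¹
Fraction remaining after one interval: r = e^(−kτ) = e^(−0.02273 × 52.6) = 0.3025
Before dose 2, 1 dose has been given (aged 1τ).
C_trough = C₀ × r = 7.591 × 0.3025 = 2.296 mg/L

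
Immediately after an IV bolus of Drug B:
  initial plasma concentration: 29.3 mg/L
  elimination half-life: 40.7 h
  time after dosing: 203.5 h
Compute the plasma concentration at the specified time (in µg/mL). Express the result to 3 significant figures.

0.916 µg/mL

k = ln2 / t½ = 0.693147 / 40.7 = 0.01703 h⁻¹
t / t½ = 203.5 / 40.7 = 5 half-lives
C = C₀ × (1/2)^5 = 29.30 × 0.03125 = 0.9156 mg/L
(0.9156 mg/L = 0.9156 µg/mL)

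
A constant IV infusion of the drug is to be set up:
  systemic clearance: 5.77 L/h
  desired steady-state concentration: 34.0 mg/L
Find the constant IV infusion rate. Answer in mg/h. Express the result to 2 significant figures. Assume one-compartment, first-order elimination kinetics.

At steady state, infusion rate R₀ = Css × CL = 34.0 × 5.770 = 196.2 mg/h

200 mg/h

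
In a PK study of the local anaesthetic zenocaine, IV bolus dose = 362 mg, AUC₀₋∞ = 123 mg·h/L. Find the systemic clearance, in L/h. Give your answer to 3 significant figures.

CL = Dose / AUC = 362 / 123 = 2.943 L/h

2.94 L/h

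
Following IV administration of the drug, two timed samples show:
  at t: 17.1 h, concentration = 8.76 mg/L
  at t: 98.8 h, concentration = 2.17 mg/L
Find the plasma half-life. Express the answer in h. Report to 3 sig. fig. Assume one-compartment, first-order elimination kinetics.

40.6 h

k = ln(C₁/C₂) / (t₂ − t₁) = ln(8.76/2.17) / (98.8 − 17.1)
  = 1.395 / 81.70 = 0.01707 h⁻¹
t½ = ln2 / k = 0.693147 / 0.01707 = 40.61 h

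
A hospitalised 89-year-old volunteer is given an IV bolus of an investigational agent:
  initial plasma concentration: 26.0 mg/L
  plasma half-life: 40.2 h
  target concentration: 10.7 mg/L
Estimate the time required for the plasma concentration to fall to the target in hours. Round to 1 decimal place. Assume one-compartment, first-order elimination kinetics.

51.5 h

k = ln2 / t½ = 0.693147 / 40.2 = 0.01724 h⁻¹
t = ln(C₀ / C) / k = ln(26.00 / 10.7) / 0.01724
  = ln(2.430) / 0.01724 = 0.8879 / 0.01724 = 51.50 h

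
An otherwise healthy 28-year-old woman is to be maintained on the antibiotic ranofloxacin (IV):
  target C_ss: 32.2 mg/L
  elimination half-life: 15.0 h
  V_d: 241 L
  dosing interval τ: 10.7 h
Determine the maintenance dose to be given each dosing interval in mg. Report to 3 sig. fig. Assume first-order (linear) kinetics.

k = ln2 / t½ = 0.693147 / 15.0 = 0.04621 h⁻¹
CL = k × Vd = 0.04621 × 241 = 11.14 L/h
At steady state, Dose/τ = Css × CL.
Dose = Css × CL × τ = 32.2 × 11.14 × 10.7 = 3838 mg

3840 mg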